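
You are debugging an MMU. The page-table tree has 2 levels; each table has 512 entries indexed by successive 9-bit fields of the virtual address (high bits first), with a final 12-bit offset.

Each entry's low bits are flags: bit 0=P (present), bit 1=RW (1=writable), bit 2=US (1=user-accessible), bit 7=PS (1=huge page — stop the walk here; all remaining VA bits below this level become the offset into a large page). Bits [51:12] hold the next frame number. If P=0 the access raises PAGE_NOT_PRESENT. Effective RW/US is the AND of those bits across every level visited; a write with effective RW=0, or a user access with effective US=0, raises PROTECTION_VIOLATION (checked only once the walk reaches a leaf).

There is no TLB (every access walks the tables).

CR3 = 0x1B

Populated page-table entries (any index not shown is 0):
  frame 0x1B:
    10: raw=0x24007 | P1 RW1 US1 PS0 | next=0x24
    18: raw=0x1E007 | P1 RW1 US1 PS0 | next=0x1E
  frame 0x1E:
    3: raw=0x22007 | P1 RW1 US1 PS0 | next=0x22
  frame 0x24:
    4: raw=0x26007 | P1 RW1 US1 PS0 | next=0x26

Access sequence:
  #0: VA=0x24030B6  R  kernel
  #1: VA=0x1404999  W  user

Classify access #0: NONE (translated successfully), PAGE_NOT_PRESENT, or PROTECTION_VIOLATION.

Walk each access:
#0 VA=0x24030B6 (r,kernel):
  L0 @0x1B[18] → 0x1E007  P=1,RW=1,US=1,PS=0
  L1 @0x1E[3] → 0x22007  P=1,RW=1,US=1,PS=0
  ⇒ phys 0x220B6  [2 reads]
#1 VA=0x1404999 (w,user):
  L0 @0x1B[10] → 0x24007  P=1,RW=1,US=1,PS=0
  L1 @0x24[4] → 0x26007  P=1,RW=1,US=1,PS=0
  ⇒ phys 0x26999  [2 reads]

Access #0 fault: NONE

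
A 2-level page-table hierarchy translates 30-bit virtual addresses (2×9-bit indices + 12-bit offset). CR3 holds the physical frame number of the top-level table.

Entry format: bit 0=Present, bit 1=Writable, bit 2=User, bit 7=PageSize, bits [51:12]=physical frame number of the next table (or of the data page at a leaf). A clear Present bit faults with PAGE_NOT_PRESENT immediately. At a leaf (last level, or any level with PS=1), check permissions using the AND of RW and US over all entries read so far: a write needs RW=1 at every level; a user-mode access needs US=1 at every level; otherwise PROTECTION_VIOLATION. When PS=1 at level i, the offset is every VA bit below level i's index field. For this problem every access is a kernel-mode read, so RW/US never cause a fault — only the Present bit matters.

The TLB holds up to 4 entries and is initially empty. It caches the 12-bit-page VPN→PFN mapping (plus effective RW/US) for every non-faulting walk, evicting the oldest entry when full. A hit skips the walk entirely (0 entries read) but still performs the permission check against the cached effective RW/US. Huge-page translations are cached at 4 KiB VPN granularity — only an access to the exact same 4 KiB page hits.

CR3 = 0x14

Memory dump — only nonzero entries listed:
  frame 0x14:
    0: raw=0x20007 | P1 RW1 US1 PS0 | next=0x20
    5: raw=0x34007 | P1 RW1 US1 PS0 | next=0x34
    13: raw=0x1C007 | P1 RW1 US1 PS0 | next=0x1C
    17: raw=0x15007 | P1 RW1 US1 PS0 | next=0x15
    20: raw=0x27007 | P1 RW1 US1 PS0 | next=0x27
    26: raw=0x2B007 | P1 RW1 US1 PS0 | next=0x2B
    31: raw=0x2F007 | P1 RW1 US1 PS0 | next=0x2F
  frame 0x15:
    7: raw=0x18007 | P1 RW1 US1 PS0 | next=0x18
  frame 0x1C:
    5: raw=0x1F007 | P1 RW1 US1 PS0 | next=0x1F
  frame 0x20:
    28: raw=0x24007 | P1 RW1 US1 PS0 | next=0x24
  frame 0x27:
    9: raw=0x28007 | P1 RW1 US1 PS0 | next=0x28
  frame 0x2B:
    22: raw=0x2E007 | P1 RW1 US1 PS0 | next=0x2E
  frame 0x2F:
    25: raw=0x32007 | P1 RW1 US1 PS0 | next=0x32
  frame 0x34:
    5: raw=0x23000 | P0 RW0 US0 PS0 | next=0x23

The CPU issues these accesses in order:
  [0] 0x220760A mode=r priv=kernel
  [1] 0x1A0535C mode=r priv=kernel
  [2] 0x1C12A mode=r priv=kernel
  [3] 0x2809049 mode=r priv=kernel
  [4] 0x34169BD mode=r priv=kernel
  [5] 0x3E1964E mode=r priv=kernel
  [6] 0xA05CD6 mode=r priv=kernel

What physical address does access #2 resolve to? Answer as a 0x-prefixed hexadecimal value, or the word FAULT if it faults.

Per-access translation:
#0 VA=0x220760A (r,kernel):
  L0: frame=0x14 idx=17 entry=0x15007 [P=1 RW=1 US=1 PS=0]
  L1: frame=0x15 idx=7 entry=0x18007 [P=1 RW=1 US=1 PS=0]
  → PA=0x1860A  (2 entries read)
#1 VA=0x1A0535C (r,kernel):
  L0: frame=0x14 idx=13 entry=0x1C007 [P=1 RW=1 US=1 PS=0]
  L1: frame=0x1C idx=5 entry=0x1F007 [P=1 RW=1 US=1 PS=0]
  → PA=0x1F35C  (2 entries read)
#2 VA=0x1C12A (r,kernel):
  L0: frame=0x14 idx=0 entry=0x20007 [P=1 RW=1 US=1 PS=0]
  L1: frame=0x20 idx=28 entry=0x24007 [P=1 RW=1 US=1 PS=0]
  → PA=0x2412A  (2 entries read)
#3 VA=0x2809049 (r,kernel):
  L0: frame=0x14 idx=20 entry=0x27007 [P=1 RW=1 US=1 PS=0]
  L1: frame=0x27 idx=9 entry=0x28007 [P=1 RW=1 US=1 PS=0]
  → PA=0x28049  (2 entries read)
#4 VA=0x34169BD (r,kernel):
  L0: frame=0x14 idx=26 entry=0x2B007 [P=1 RW=1 US=1 PS=0]
  L1: frame=0x2B idx=22 entry=0x2E007 [P=1 RW=1 US=1 PS=0]
  → PA=0x2E9BD  (2 entries read)
#5 VA=0x3E1964E (r,kernel):
  L0: frame=0x14 idx=31 entry=0x2F007 [P=1 RW=1 US=1 PS=0]
  L1: frame=0x2F idx=25 entry=0x32007 [P=1 RW=1 US=1 PS=0]
  → PA=0x3264E  (2 entries read)
#6 VA=0xA05CD6 (r,kernel):
  L0: frame=0x14 idx=5 entry=0x34007 [P=1 RW=1 US=1 PS=0]
  L1: frame=0x34 idx=5 entry=0x23000 [P=0 RW=0 US=0 PS=0]
  → PAGE_NOT_PRESENT  (2 entries read)

Access #2 PA: 0x2412A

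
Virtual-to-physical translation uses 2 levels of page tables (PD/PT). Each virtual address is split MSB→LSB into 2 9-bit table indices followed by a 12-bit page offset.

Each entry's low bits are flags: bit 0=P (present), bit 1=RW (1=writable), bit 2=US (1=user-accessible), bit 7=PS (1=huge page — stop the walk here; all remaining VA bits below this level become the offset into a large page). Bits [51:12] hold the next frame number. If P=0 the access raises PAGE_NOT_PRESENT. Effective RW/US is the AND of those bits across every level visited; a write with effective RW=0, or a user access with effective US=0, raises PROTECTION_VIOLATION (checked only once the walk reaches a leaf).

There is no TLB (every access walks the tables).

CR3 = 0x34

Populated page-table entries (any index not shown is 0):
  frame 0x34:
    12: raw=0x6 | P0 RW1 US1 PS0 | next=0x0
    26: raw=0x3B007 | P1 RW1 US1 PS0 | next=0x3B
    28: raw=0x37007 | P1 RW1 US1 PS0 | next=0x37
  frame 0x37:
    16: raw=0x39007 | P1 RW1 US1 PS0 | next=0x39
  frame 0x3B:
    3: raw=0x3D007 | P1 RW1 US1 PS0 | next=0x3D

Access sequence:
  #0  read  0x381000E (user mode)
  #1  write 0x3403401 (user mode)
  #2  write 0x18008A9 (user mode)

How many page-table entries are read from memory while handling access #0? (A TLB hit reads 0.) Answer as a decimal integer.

Walk each access:
#0 VA=0x381000E (r,user):
  [0] read 0x34 idx=28: raw=0x37007 flags P=1 W=1 U=1 S=0
  [1] read 0x37 idx=16: raw=0x39007 flags P=1 W=1 U=1 S=0
  ⇒ phys 0x3900E  [2 reads]
#1 VA=0x3403401 (w,user):
  [0] read 0x34 idx=26: raw=0x3B007 flags P=1 W=1 U=1 S=0
  [1] read 0x3B idx=3: raw=0x3D007 flags P=1 W=1 U=1 S=0
  ⇒ phys 0x3D401  [2 reads]
#2 VA=0x18008A9 (w,user):
  [0] read 0x34 idx=12: raw=0x6 flags P=0 W=1 U=1 S=0
  ⇒ fault: PAGE_NOT_PRESENT  — 1 lookups

Entries read for #0: 2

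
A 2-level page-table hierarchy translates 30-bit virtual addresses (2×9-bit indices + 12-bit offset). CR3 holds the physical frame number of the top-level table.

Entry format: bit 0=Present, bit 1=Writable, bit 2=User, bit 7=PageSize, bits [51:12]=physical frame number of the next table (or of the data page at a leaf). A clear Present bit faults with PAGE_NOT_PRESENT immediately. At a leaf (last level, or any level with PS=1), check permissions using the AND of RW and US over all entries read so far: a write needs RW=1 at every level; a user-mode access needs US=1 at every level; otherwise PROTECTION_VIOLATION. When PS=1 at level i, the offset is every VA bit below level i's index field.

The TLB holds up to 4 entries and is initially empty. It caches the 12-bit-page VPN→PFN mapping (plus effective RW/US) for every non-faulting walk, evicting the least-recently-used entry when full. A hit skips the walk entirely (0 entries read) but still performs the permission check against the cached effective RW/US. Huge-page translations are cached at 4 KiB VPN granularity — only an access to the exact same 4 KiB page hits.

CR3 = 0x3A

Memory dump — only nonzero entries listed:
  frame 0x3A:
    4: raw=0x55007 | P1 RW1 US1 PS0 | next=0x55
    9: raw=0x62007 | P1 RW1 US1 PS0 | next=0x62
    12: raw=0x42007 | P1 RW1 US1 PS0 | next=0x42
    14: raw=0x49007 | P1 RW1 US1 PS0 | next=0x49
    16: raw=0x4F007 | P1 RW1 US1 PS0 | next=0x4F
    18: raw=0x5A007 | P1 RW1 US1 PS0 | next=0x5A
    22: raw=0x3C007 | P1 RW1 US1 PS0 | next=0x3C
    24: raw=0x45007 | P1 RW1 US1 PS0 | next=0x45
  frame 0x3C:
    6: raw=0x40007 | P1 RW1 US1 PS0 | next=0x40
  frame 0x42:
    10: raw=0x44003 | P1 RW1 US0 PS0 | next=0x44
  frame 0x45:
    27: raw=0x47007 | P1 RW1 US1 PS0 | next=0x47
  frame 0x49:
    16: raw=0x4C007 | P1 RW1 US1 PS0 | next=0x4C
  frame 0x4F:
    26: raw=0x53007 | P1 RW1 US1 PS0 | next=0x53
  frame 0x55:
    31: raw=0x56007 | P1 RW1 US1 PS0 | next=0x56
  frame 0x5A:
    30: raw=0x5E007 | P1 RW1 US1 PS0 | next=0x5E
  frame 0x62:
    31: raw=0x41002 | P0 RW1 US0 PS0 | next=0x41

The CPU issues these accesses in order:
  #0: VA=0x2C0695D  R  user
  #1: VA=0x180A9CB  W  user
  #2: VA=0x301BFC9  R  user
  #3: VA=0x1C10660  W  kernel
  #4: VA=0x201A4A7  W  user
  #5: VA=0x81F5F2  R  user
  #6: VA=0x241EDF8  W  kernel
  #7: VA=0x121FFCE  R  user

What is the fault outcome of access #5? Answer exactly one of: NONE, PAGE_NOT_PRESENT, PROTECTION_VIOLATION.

Per-access translation:
#0 VA=0x2C0695D (r,user):
  L0: frame=0x3A idx=22 entry=0x3C007 [P=1 RW=1 US=1 PS=0]
  L1: frame=0x3C idx=6 entry=0x40007 [P=1 RW=1 US=1 PS=0]
  ⇒ phys 0x4095D  [2 reads]
#1 VA=0x180A9CB (w,user):
  L0: frame=0x3A idx=12 entry=0x42007 [P=1 RW=1 US=1 PS=0]
  L1: frame=0x42 idx=10 entry=0x44003 [P=1 RW=1 US=0 PS=0]
  ✗ PROTECTION_VIOLATION  [2 reads]
#2 VA=0x301BFC9 (r,user):
  L0: frame=0x3A idx=24 entry=0x45007 [P=1 RW=1 US=1 PS=0]
  L1: frame=0x45 idx=27 entry=0x47007 [P=1 RW=1 US=1 PS=0]
  ⇒ phys 0x47FC9  [2 reads]
#3 VA=0x1C10660 (w,kernel):
  L0: frame=0x3A idx=14 entry=0x49007 [P=1 RW=1 US=1 PS=0]
  L1: frame=0x49 idx=16 entry=0x4C007 [P=1 RW=1 US=1 PS=0]
  ⇒ phys 0x4C660  [2 reads]
#4 VA=0x201A4A7 (w,user):
  L0: frame=0x3A idx=16 entry=0x4F007 [P=1 RW=1 US=1 PS=0]
  L1: frame=0x4F idx=26 entry=0x53007 [P=1 RW=1 US=1 PS=0]
  ⇒ phys 0x534A7  [2 reads]
#5 VA=0x81F5F2 (r,user):
  L0: frame=0x3A idx=4 entry=0x55007 [P=1 RW=1 US=1 PS=0]
  L1: frame=0x55 idx=31 entry=0x56007 [P=1 RW=1 US=1 PS=0]
  ⇒ phys 0x565F2  [2 reads]
#6 VA=0x241EDF8 (w,kernel):
  L0: frame=0x3A idx=18 entry=0x5A007 [P=1 RW=1 US=1 PS=0]
  L1: frame=0x5A idx=30 entry=0x5E007 [P=1 RW=1 US=1 PS=0]
  ⇒ phys 0x5EDF8  [2 reads]
#7 VA=0x121FFCE (r,user):
  L0: frame=0x3A idx=9 entry=0x62007 [P=1 RW=1 US=1 PS=0]
  L1: frame=0x62 idx=31 entry=0x41002 [P=0 RW=1 US=0 PS=0]
  ✗ PAGE_NOT_PRESENT  [2 reads]

Access #5 fault: NONE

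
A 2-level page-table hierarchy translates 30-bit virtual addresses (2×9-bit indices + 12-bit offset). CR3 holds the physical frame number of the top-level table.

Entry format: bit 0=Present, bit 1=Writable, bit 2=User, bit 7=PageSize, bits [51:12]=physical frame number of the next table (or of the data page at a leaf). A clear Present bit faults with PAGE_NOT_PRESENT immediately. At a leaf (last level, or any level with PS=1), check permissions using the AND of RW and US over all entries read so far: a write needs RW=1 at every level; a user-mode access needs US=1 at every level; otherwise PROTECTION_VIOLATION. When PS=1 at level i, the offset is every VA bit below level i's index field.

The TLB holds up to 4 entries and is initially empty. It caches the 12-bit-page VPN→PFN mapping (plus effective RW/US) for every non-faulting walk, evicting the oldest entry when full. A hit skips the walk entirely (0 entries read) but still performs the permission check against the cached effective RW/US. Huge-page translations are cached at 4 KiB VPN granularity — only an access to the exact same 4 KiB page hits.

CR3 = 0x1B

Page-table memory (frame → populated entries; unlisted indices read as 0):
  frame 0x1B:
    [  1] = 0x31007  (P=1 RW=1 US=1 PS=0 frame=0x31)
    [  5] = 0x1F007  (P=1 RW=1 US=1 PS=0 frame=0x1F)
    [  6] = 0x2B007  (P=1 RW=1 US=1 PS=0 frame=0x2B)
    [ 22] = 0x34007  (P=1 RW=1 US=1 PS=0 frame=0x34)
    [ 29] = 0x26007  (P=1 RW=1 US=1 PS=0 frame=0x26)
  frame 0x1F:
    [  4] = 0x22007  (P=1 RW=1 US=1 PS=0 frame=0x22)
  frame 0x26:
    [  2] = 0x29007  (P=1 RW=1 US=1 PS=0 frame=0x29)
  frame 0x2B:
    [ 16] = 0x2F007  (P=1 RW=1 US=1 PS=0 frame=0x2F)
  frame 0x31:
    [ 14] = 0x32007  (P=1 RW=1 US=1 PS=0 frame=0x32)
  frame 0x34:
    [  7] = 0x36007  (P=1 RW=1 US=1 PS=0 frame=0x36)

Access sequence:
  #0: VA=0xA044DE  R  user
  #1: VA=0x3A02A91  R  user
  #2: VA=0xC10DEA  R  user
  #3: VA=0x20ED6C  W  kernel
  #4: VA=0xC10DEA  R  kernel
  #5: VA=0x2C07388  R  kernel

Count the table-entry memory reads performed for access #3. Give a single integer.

Per-access translation:
#0 VA=0xA044DE (r,user):
  L0 @0x1B[5] → 0x1F007  P=1,RW=1,US=1,PS=0
  L1 @0x1F[4] → 0x22007  P=1,RW=1,US=1,PS=0
  ✓ 0x224DE  — 2 lookups
#1 VA=0x3A02A91 (r,user):
  L0 @0x1B[29] → 0x26007  P=1,RW=1,US=1,PS=0
  L1 @0x26[2] → 0x29007  P=1,RW=1,US=1,PS=0
  ✓ 0x29A91  — 2 lookups
#2 VA=0xC10DEA (r,user):
  L0 @0x1B[6] → 0x2B007  P=1,RW=1,US=1,PS=0
  L1 @0x2B[16] → 0x2F007  P=1,RW=1,US=1,PS=0
  ✓ 0x2FDEA  — 2 lookups
#3 VA=0x20ED6C (w,kernel):
  L0 @0x1B[1] → 0x31007  P=1,RW=1,US=1,PS=0
  L1 @0x31[14] → 0x32007  P=1,RW=1,US=1,PS=0
  ✓ 0x32D6C  — 2 lookups
#4 VA=0xC10DEA (r,kernel):
  TLB hit vpn=0xC10 → PA=0x2FDEA
#5 VA=0x2C07388 (r,kernel):
  L0 @0x1B[22] → 0x34007  P=1,RW=1,US=1,PS=0
  L1 @0x34[7] → 0x36007  P=1,RW=1,US=1,PS=0
  ✓ 0x36388  — 2 lookups

Entries read for #3: 2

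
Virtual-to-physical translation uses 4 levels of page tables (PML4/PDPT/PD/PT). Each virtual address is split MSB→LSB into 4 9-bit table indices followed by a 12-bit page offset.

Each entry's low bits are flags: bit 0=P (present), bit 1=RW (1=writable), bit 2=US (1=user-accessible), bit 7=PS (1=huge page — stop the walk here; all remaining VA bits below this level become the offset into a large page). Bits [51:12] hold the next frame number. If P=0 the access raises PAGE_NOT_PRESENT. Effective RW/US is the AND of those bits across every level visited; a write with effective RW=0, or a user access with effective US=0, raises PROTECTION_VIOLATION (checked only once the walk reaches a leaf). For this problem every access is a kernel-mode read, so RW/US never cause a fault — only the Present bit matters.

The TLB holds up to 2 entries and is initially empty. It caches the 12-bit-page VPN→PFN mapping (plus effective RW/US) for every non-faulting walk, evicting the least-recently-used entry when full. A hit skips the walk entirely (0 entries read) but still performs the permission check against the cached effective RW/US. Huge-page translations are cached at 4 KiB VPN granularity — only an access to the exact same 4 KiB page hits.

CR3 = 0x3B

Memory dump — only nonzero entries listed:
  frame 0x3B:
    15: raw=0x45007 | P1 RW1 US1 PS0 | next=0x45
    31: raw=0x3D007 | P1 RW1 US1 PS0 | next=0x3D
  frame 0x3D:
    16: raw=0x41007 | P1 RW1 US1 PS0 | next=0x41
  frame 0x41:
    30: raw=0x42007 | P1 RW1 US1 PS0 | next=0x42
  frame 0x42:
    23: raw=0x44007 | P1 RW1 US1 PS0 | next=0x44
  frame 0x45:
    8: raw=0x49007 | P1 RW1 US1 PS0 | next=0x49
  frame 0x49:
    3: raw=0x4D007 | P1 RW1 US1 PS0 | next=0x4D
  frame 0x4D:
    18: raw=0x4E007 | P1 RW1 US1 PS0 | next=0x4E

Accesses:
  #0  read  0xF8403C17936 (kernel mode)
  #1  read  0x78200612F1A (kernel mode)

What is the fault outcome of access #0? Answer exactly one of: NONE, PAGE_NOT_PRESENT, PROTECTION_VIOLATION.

Walk each access:
#0 VA=0xF8403C17936 (r,kernel):
  [0] read 0x3B idx=31: raw=0x3D007 flags P=1 W=1 U=1 S=0
  [1] read 0x3D idx=16: raw=0x41007 flags P=1 W=1 U=1 S=0
  [2] read 0x41 idx=30: raw=0x42007 flags P=1 W=1 U=1 S=0
  [3] read 0x42 idx=23: raw=0x44007 flags P=1 W=1 U=1 S=0
  → PA=0x44936  (4 entries read)
#1 VA=0x78200612F1A (r,kernel):
  [0] read 0x3B idx=15: raw=0x45007 flags P=1 W=1 U=1 S=0
  [1] read 0x45 idx=8: raw=0x49007 flags P=1 W=1 U=1 S=0
  [2] read 0x49 idx=3: raw=0x4D007 flags P=1 W=1 U=1 S=0
  [3] read 0x4D idx=18: raw=0x4E007 flags P=1 W=1 U=1 S=0
  → PA=0x4EF1A  (4 entries read)

Access #0 fault: NONE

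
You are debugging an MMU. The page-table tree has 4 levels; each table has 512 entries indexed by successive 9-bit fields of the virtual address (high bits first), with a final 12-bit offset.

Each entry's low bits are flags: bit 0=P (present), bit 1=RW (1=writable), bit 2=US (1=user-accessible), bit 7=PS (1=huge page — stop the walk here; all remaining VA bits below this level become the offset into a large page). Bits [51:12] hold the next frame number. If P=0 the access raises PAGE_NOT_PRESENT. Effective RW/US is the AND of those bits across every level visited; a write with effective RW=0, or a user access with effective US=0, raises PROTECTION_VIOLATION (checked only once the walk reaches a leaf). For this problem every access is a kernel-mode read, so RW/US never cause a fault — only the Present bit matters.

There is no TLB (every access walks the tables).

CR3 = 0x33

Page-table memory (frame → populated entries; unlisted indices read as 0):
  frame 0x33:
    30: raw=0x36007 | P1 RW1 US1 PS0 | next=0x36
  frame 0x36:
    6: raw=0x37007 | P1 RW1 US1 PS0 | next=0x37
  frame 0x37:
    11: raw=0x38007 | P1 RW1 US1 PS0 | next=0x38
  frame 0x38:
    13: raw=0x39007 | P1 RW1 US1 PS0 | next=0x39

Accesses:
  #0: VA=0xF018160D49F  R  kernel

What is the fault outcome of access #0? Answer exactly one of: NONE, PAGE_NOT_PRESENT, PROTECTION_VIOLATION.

Walk each access:
#0 VA=0xF018160D49F (r,kernel):
  L0: frame=0x33 idx=30 entry=0x36007 [P=1 RW=1 US=1 PS=0]
  L1: frame=0x36 idx=6 entry=0x37007 [P=1 RW=1 US=1 PS=0]
  L2: frame=0x37 idx=11 entry=0x38007 [P=1 RW=1 US=1 PS=0]
  L3: frame=0x38 idx=13 entry=0x39007 [P=1 RW=1 US=1 PS=0]
  → PA=0x3949F  (4 entries read)

Access #0 fault: NONE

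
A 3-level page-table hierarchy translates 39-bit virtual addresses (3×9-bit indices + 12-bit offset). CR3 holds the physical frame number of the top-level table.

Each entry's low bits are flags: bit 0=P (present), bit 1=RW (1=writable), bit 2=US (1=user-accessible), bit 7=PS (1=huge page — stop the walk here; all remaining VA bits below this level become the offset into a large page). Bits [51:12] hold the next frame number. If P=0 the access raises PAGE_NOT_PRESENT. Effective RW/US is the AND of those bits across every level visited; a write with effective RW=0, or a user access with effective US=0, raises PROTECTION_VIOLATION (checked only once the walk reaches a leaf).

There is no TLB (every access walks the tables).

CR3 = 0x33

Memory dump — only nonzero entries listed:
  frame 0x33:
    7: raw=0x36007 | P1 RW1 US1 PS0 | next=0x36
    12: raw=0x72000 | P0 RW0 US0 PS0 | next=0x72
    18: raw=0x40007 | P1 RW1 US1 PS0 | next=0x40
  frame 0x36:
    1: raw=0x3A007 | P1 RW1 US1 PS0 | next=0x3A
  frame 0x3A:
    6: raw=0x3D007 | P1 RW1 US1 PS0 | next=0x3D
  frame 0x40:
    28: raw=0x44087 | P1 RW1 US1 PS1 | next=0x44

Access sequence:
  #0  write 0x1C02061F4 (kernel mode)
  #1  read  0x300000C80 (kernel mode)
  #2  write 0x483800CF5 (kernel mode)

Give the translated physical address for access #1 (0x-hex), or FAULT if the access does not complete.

Walk each access:
#0 VA=0x1C02061F4 (w,kernel):
  L0: frame=0x33 idx=7 entry=0x36007 [P=1 RW=1 US=1 PS=0]
  L1: frame=0x36 idx=1 entry=0x3A007 [P=1 RW=1 US=1 PS=0]
  L2: frame=0x3A idx=6 entry=0x3D007 [P=1 RW=1 US=1 PS=0]
  ✓ 0x3D1F4  — 3 lookups
#1 VA=0x300000C80 (r,kernel):
  L0: frame=0x33 idx=12 entry=0x72000 [P=0 RW=0 US=0 PS=0]
  ⇒ fault: PAGE_NOT_PRESENT  — 1 lookups
#2 VA=0x483800CF5 (w,kernel):
  L0: frame=0x33 idx=18 entry=0x40007 [P=1 RW=1 US=1 PS=0]
  L1: frame=0x40 idx=28 entry=0x44087 [P=1 RW=1 US=1 PS=1]
  ✓ 0x44CF5 (huge @L1)  — 2 lookups

Access #1 PA: FAULT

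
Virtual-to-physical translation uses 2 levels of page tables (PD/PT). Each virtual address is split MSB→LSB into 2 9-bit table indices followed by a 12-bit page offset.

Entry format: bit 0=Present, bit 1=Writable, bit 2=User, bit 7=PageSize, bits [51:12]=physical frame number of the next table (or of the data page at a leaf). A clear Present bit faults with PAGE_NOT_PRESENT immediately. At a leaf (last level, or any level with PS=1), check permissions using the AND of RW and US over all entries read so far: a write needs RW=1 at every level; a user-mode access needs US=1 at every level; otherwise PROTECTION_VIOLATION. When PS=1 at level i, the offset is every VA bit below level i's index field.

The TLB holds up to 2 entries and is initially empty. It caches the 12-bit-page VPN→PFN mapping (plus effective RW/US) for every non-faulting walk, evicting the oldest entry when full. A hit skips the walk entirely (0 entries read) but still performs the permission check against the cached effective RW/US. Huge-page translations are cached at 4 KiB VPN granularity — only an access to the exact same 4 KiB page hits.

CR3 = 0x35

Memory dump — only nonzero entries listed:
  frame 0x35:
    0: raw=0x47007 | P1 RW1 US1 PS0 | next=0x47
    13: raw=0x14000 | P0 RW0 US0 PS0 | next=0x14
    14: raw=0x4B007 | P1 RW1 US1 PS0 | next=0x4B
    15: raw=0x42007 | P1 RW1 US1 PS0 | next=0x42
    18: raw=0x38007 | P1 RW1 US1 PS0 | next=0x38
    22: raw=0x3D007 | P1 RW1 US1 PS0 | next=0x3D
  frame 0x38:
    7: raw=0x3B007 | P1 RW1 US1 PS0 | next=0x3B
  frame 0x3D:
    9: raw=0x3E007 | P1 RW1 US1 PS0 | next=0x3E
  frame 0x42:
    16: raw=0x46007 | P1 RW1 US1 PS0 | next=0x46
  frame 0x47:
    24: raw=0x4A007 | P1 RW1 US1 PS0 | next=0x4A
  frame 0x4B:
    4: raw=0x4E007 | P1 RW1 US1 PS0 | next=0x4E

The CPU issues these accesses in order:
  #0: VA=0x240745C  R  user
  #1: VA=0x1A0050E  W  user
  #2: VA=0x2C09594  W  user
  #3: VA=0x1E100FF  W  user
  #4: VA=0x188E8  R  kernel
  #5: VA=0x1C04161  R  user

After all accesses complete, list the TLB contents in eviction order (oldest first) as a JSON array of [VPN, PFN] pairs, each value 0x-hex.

Trace:
#0 VA=0x240745C (r,user):
  L0: frame=0x35 idx=18 entry=0x38007 [P=1 RW=1 US=1 PS=0]
  L1: frame=0x38 idx=7 entry=0x3B007 [P=1 RW=1 US=1 PS=0]
  → PA=0x3B45C  (2 entries read)
#1 VA=0x1A0050E (w,user):
  L0: frame=0x35 idx=13 entry=0x14000 [P=0 RW=0 US=0 PS=0]
  → PAGE_NOT_PRESENT  (1 entries read)
#2 VA=0x2C09594 (w,user):
  L0: frame=0x35 idx=22 entry=0x3D007 [P=1 RW=1 US=1 PS=0]
  L1: frame=0x3D idx=9 entry=0x3E007 [P=1 RW=1 US=1 PS=0]
  → PA=0x3E594  (2 entries read)
#3 VA=0x1E100FF (w,user):
  L0: frame=0x35 idx=15 entry=0x42007 [P=1 RW=1 US=1 PS=0]
  L1: frame=0x42 idx=16 entry=0x46007 [P=1 RW=1 US=1 PS=0]
  → PA=0x460FF  (2 entries read)
#4 VA=0x188E8 (r,kernel):
  L0: frame=0x35 idx=0 entry=0x47007 [P=1 RW=1 US=1 PS=0]
  L1: frame=0x47 idx=24 entry=0x4A007 [P=1 RW=1 US=1 PS=0]
  → PA=0x4A8E8  (2 entries read)
#5 VA=0x1C04161 (r,user):
  L0: frame=0x35 idx=14 entry=0x4B007 [P=1 RW=1 US=1 PS=0]
  L1: frame=0x4B idx=4 entry=0x4E007 [P=1 RW=1 US=1 PS=0]
  → PA=0x4E161  (2 entries read)

TLB: [["0x18", "0x4A"], ["0x1C04", "0x4E"]]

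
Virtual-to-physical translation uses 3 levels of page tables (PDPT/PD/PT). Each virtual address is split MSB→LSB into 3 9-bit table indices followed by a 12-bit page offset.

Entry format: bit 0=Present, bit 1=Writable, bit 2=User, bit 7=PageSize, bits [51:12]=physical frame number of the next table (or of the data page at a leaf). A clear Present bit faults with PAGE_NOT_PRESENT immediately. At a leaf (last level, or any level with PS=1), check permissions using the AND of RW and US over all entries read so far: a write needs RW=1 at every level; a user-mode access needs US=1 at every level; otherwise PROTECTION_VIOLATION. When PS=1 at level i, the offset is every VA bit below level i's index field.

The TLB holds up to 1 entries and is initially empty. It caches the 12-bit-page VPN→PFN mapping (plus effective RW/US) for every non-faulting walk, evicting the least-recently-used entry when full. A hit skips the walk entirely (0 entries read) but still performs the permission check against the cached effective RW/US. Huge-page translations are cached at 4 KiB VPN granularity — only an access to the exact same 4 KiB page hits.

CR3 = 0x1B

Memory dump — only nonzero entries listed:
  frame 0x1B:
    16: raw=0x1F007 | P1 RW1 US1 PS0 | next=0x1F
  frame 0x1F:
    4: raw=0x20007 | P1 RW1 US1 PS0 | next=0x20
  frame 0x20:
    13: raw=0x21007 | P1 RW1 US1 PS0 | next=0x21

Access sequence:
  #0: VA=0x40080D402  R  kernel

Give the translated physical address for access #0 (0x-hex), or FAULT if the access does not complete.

Per-access translation:
#0 VA=0x40080D402 (r,kernel):
  L0: frame=0x1B idx=16 entry=0x1F007 [P=1 RW=1 US=1 PS=0]
  L1: frame=0x1F idx=4 entry=0x20007 [P=1 RW=1 US=1 PS=0]
  L2: frame=0x20 idx=13 entry=0x21007 [P=1 RW=1 US=1 PS=0]
  ✓ 0x21402  — 3 lookups

Access #0 PA: 0x21402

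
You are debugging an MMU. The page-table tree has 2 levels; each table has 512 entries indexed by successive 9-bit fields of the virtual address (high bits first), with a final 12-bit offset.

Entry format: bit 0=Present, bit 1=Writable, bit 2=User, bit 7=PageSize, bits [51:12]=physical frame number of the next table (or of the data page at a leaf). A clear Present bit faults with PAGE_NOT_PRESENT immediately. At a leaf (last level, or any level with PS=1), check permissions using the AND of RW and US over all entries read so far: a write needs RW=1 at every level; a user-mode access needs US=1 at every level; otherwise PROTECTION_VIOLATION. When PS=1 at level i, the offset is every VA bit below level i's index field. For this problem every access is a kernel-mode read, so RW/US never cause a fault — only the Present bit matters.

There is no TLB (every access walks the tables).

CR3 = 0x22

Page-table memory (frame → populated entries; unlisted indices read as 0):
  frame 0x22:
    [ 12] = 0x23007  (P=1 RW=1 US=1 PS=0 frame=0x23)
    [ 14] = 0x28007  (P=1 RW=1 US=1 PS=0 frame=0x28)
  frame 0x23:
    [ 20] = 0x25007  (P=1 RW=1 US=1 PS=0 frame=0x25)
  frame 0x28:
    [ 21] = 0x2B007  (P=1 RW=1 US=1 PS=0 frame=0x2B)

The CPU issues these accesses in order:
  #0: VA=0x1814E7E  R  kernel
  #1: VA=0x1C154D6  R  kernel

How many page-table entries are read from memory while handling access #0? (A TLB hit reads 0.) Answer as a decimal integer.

Per-access translation:
#0 VA=0x1814E7E (r,kernel):
  lvl0: tbl 0x22, slot 12 ⇒ 0x23007 (P1/RW1/US1/PS0)
  lvl1: tbl 0x23, slot 20 ⇒ 0x25007 (P1/RW1/US1/PS0)
  ✓ 0x25E7E  — 2 lookups
#1 VA=0x1C154D6 (r,kernel):
  lvl0: tbl 0x22, slot 14 ⇒ 0x28007 (P1/RW1/US1/PS0)
  lvl1: tbl 0x28, slot 21 ⇒ 0x2B007 (P1/RW1/US1/PS0)
  ✓ 0x2B4D6  — 2 lookups

Entries read for #0: 2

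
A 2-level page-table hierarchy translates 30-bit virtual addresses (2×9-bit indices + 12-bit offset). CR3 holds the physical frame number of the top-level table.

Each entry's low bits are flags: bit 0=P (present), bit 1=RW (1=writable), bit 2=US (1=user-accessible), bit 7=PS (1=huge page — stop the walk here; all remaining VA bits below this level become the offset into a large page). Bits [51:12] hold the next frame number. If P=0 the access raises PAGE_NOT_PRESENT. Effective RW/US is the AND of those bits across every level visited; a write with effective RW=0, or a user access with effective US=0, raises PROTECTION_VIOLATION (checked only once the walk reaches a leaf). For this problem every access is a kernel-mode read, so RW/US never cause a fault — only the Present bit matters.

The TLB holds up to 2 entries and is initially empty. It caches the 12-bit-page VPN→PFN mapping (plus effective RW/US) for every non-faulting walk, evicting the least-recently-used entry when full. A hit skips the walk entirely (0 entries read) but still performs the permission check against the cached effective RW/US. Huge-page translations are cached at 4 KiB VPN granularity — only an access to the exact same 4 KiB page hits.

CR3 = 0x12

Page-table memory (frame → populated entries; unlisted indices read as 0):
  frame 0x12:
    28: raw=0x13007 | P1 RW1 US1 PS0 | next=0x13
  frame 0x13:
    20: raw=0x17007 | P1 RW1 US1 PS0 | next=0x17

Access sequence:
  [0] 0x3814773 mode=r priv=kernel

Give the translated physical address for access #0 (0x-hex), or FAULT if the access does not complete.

Per-access translation:
#0 VA=0x3814773 (r,kernel):
  L0 @0x12[28] → 0x13007  P=1,RW=1,US=1,PS=0
  L1 @0x13[20] → 0x17007  P=1,RW=1,US=1,PS=0
  ✓ 0x17773  — 2 lookups

Access #0 PA: 0x17773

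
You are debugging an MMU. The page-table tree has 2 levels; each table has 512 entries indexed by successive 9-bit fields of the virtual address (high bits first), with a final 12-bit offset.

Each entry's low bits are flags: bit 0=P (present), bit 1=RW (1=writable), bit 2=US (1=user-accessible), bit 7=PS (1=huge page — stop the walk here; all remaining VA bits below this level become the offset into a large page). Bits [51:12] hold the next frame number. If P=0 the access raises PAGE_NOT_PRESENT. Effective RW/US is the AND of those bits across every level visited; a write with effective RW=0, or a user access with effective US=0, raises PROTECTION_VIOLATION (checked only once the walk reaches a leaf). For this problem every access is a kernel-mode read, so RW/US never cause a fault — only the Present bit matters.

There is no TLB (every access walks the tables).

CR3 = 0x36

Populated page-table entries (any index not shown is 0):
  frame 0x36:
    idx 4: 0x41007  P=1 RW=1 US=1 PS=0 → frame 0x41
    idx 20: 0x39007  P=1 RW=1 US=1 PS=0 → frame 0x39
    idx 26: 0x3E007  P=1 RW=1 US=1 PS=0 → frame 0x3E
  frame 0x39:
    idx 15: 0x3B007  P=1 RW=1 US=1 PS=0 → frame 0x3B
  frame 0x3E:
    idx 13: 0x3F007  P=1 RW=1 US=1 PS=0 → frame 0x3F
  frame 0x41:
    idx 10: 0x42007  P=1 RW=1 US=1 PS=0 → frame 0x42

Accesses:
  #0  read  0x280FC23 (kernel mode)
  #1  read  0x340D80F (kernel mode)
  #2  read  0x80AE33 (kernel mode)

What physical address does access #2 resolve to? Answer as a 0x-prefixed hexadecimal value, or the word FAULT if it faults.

Per-access translation:
#0 VA=0x280FC23 (r,kernel):
  lvl0: tbl 0x36, slot 20 ⇒ 0x39007 (P1/RW1/US1/PS0)
  lvl1: tbl 0x39, slot 15 ⇒ 0x3B007 (P1/RW1/US1/PS0)
  → PA=0x3BC23  (2 entries read)
#1 VA=0x340D80F (r,kernel):
  lvl0: tbl 0x36, slot 26 ⇒ 0x3E007 (P1/RW1/US1/PS0)
  lvl1: tbl 0x3E, slot 13 ⇒ 0x3F007 (P1/RW1/US1/PS0)
  → PA=0x3F80F  (2 entries read)
#2 VA=0x80AE33 (r,kernel):
  lvl0: tbl 0x36, slot 4 ⇒ 0x41007 (P1/RW1/US1/PS0)
  lvl1: tbl 0x41, slot 10 ⇒ 0x42007 (P1/RW1/US1/PS0)
  → PA=0x42E33  (2 entries read)

Access #2 PA: 0x42E33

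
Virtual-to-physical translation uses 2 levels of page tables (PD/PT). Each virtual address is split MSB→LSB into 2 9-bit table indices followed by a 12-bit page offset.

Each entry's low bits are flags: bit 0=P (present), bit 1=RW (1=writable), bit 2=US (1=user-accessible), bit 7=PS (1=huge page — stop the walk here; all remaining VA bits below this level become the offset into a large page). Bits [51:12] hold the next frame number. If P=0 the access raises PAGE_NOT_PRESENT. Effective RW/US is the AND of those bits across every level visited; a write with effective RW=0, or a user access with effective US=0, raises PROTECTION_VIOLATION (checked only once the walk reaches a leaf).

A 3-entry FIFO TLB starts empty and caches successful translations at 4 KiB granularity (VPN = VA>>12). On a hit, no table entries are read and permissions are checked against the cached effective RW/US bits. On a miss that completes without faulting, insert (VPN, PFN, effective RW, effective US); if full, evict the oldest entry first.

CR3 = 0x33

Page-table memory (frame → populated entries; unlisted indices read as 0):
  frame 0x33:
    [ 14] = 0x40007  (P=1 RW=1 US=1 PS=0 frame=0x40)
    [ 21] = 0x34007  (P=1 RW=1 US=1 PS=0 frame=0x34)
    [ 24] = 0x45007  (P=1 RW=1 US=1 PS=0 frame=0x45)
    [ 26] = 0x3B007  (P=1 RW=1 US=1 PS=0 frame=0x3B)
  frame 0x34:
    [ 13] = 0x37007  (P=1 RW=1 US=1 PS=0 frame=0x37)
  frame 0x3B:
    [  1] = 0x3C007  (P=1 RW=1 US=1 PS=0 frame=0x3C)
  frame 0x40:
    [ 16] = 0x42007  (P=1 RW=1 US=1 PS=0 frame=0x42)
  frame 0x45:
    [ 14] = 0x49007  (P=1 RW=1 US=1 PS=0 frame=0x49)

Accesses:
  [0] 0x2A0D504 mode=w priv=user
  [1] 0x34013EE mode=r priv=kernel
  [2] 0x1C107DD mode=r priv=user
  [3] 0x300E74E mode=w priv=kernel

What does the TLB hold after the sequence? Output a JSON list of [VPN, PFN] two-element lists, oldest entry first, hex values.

Per-access translation:
#0 VA=0x2A0D504 (w,user):
  [0] read 0x33 idx=21: raw=0x34007 flags P=1 W=1 U=1 S=0
  [1] read 0x34 idx=13: raw=0x37007 flags P=1 W=1 U=1 S=0
  ⇒ phys 0x37504  [2 reads]
#1 VA=0x34013EE (r,kernel):
  [0] read 0x33 idx=26: raw=0x3B007 flags P=1 W=1 U=1 S=0
  [1] read 0x3B idx=1: raw=0x3C007 flags P=1 W=1 U=1 S=0
  ⇒ phys 0x3C3EE  [2 reads]
#2 VA=0x1C107DD (r,user):
  [0] read 0x33 idx=14: raw=0x40007 flags P=1 W=1 U=1 S=0
  [1] read 0x40 idx=16: raw=0x42007 flags P=1 W=1 U=1 S=0
  ⇒ phys 0x427DD  [2 reads]
#3 VA=0x300E74E (w,kernel):
  [0] read 0x33 idx=24: raw=0x45007 flags P=1 W=1 U=1 S=0
  [1] read 0x45 idx=14: raw=0x49007 flags P=1 W=1 U=1 S=0
  ⇒ phys 0x4974E  [2 reads]

TLB: [["0x3401", "0x3C"], ["0x1C10", "0x42"], ["0x300E", "0x49"]]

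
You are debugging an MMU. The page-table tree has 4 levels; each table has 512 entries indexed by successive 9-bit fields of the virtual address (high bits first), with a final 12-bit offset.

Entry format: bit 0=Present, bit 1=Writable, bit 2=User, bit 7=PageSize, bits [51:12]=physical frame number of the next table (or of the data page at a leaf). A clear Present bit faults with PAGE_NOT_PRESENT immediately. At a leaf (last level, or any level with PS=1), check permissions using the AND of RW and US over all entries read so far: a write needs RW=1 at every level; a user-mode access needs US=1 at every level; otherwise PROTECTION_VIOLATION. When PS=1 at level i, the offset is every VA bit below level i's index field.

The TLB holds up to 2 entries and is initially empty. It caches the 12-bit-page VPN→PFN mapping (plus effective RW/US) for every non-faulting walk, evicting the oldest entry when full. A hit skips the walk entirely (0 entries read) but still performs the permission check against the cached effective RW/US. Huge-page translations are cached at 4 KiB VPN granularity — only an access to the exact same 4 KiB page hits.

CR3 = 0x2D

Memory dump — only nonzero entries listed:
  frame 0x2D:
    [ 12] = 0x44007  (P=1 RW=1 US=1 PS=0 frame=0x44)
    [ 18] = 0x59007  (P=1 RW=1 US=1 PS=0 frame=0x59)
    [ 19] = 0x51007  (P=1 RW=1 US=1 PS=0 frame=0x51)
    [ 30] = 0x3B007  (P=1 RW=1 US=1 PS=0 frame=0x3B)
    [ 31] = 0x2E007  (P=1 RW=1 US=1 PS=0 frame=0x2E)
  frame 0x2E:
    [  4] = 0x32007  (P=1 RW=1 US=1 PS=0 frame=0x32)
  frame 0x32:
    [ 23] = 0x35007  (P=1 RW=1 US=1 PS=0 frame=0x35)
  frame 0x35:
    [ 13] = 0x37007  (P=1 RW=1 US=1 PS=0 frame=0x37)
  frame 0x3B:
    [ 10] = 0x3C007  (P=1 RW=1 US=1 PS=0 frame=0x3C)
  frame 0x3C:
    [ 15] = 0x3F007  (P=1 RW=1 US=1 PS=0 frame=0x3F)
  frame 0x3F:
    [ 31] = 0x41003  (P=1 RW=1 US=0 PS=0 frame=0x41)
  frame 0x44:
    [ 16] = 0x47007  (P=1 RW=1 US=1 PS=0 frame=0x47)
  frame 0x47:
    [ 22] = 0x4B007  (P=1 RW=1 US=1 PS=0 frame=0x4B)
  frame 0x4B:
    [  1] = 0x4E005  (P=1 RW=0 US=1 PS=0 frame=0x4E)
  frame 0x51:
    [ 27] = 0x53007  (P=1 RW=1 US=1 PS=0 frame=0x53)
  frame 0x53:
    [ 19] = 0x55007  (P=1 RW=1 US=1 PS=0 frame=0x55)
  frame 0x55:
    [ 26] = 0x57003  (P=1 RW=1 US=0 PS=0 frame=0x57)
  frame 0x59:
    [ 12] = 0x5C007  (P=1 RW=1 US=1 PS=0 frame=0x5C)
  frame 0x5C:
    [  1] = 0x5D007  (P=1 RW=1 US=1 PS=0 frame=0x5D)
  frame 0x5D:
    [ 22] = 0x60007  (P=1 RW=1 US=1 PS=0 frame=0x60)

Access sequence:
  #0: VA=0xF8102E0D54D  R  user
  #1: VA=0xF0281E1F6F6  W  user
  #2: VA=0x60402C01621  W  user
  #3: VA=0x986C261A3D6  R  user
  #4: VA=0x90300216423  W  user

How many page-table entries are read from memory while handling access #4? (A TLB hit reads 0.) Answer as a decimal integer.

Walk each access:
#0 VA=0xF8102E0D54D (r,user):
  [0] read 0x2D idx=31: raw=0x2E007 flags P=1 W=1 U=1 S=0
  [1] read 0x2E idx=4: raw=0x32007 flags P=1 W=1 U=1 S=0
  [2] read 0x32 idx=23: raw=0x35007 flags P=1 W=1 U=1 S=0
  [3] read 0x35 idx=13: raw=0x37007 flags P=1 W=1 U=1 S=0
  → PA=0x3754D  (4 entries read)
#1 VA=0xF0281E1F6F6 (w,user):
  [0] read 0x2D idx=30: raw=0x3B007 flags P=1 W=1 U=1 S=0
  [1] read 0x3B idx=10: raw=0x3C007 flags P=1 W=1 U=1 S=0
  [2] read 0x3C idx=15: raw=0x3F007 flags P=1 W=1 U=1 S=0
  [3] read 0x3F idx=31: raw=0x41003 flags P=1 W=1 U=0 S=0
  → PROTECTION_VIOLATION  (4 entries read)
#2 VA=0x60402C01621 (w,user):
  [0] read 0x2D idx=12: raw=0x44007 flags P=1 W=1 U=1 S=0
  [1] read 0x44 idx=16: raw=0x47007 flags P=1 W=1 U=1 S=0
  [2] read 0x47 idx=22: raw=0x4B007 flags P=1 W=1 U=1 S=0
  [3] read 0x4B idx=1: raw=0x4E005 flags P=1 W=0 U=1 S=0
  → PROTECTION_VIOLATION  (4 entries read)
#3 VA=0x986C261A3D6 (r,user):
  [0] read 0x2D idx=19: raw=0x51007 flags P=1 W=1 U=1 S=0
  [1] read 0x51 idx=27: raw=0x53007 flags P=1 W=1 U=1 S=0
  [2] read 0x53 idx=19: raw=0x55007 flags P=1 W=1 U=1 S=0
  [3] read 0x55 idx=26: raw=0x57003 flags P=1 W=1 U=0 S=0
  → PROTECTION_VIOLATION  (4 entries read)
#4 VA=0x90300216423 (w,user):
  [0] read 0x2D idx=18: raw=0x59007 flags P=1 W=1 U=1 S=0
  [1] read 0x59 idx=12: raw=0x5C007 flags P=1 W=1 U=1 S=0
  [2] read 0x5C idx=1: raw=0x5D007 flags P=1 W=1 U=1 S=0
  [3] read 0x5D idx=22: raw=0x60007 flags P=1 W=1 U=1 S=0
  → PA=0x60423  (4 entries read)

Entries read for #4: 4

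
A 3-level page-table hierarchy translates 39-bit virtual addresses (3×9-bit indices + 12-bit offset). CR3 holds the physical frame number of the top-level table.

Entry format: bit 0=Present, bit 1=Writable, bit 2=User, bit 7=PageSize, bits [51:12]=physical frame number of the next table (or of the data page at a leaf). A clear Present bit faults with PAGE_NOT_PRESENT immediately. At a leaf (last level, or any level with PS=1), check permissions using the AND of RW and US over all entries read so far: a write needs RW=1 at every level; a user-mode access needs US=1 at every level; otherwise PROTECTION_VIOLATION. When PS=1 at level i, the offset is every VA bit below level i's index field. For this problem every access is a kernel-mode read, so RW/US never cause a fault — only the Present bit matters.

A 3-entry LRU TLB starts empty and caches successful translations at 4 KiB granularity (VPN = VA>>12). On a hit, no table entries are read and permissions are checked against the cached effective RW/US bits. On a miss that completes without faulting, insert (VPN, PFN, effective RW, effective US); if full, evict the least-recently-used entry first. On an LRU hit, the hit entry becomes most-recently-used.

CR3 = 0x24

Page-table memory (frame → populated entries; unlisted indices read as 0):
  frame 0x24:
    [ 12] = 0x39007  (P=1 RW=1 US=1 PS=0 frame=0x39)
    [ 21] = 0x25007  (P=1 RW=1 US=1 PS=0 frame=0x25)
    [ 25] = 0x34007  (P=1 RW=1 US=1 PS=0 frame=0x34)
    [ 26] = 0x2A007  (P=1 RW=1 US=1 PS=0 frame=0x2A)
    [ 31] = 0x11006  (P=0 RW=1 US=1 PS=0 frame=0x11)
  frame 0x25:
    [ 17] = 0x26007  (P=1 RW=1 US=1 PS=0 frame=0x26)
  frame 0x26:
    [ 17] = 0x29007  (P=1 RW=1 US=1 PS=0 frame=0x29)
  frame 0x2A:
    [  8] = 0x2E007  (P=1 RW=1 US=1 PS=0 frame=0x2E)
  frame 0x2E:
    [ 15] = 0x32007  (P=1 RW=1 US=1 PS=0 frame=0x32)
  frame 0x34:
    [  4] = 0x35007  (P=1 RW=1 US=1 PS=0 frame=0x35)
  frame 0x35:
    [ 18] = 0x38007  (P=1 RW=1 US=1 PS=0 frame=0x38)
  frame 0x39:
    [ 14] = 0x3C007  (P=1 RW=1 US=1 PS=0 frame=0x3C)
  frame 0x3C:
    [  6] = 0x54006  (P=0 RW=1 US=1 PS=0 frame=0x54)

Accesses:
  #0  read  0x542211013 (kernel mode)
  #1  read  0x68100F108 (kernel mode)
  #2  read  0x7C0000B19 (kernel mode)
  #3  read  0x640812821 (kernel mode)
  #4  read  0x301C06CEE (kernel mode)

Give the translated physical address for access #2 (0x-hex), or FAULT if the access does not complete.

Trace:
#0 VA=0x542211013 (r,kernel):
  L0: frame=0x24 idx=21 entry=0x25007 [P=1 RW=1 US=1 PS=0]
  L1: frame=0x25 idx=17 entry=0x26007 [P=1 RW=1 US=1 PS=0]
  L2: frame=0x26 idx=17 entry=0x29007 [P=1 RW=1 US=1 PS=0]
  → PA=0x29013  (3 entries read)
#1 VA=0x68100F108 (r,kernel):
  L0: frame=0x24 idx=26 entry=0x2A007 [P=1 RW=1 US=1 PS=0]
  L1: frame=0x2A idx=8 entry=0x2E007 [P=1 RW=1 US=1 PS=0]
  L2: frame=0x2E idx=15 entry=0x32007 [P=1 RW=1 US=1 PS=0]
  → PA=0x32108  (3 entries read)
#2 VA=0x7C0000B19 (r,kernel):
  L0: frame=0x24 idx=31 entry=0x11006 [P=0 RW=1 US=1 PS=0]
  → PAGE_NOT_PRESENT  (1 entries read)
#3 VA=0x640812821 (r,kernel):
  L0: frame=0x24 idx=25 entry=0x34007 [P=1 RW=1 US=1 PS=0]
  L1: frame=0x34 idx=4 entry=0x35007 [P=1 RW=1 US=1 PS=0]
  L2: frame=0x35 idx=18 entry=0x38007 [P=1 RW=1 US=1 PS=0]
  → PA=0x38821  (3 entries read)
#4 VA=0x301C06CEE (r,kernel):
  L0: frame=0x24 idx=12 entry=0x39007 [P=1 RW=1 US=1 PS=0]
  L1: frame=0x39 idx=14 entry=0x3C007 [P=1 RW=1 US=1 PS=0]
  L2: frame=0x3C idx=6 entry=0x54006 [P=0 RW=1 US=1 PS=0]
  → PAGE_NOT_PRESENT  (3 entries read)

Access #2 PA: FAULT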